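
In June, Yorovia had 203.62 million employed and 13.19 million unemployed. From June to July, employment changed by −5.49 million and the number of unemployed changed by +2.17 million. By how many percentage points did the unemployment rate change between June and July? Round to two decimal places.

The unemployment rate changed by +1.11 percentage points.

June: labor force = 203.62 + 13.19 = 216.81; u = 13.19/216.81 = 6.08%.
July: labor force = 198.13 + 15.36 = 213.49; u = 15.36/213.49 = 7.19%.
Change = 7.19% − 6.08% = +1.11 pp.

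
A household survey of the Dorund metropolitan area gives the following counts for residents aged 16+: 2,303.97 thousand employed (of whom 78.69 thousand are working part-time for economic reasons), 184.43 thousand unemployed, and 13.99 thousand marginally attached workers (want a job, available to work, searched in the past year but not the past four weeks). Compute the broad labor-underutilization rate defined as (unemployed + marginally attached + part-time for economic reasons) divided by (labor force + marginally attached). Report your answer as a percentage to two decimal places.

Labor force = 2,303.97 + 184.43 = 2,488.40 thousand.
Numerator = 184.43 + 13.99 + 78.69 = 277.11 thousand.
Denominator = 2,488.40 + 13.99 = 2,502.39 thousand.
Broad rate = 277.11 / 2,502.39 = 11.07%.

Broad underutilization rate ≈ 11.07%.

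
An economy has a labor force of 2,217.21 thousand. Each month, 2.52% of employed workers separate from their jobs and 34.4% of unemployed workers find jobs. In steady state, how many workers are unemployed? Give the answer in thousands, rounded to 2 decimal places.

About 151.34 thousand are unemployed in steady state.

Steady-state unemployment rate u* = s/(s+f) = 2.52/(2.52+34.4) = 0.068256.
Unemployed = u* × labor force = 0.068256 × 2,217.21 ≈ 151.34 thousand.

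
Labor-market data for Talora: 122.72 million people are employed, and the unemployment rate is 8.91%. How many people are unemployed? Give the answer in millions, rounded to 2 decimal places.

About 12.00 million are unemployed.

Let U be the number unemployed. The labor force is E + U, and U/(E+U) = 0.0891.
So U = 0.0891 × 122.72 / (1 − 0.0891) = 10.9344 / 0.9109 ≈ 12.00 million.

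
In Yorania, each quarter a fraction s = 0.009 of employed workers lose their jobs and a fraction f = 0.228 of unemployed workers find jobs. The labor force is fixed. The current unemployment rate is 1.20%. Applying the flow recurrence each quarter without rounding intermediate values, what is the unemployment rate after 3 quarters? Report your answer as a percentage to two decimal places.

Unemployment rate after three quarters ≈ 2.64%.

With a fixed labor force, u_{t+1} = u_t + s·(1−u_t) − f·u_t = u_t·(1−s−f) + s.
Here 1−s−f = 0.763 and s = 0.009.
u_1 = 0.012000 × 0.763 + 0.009 = 0.018156.
u_2 = 0.018156 × 0.763 + 0.009 = 0.022853.
u_3 = 0.022853 × 0.763 + 0.009 = 0.026437.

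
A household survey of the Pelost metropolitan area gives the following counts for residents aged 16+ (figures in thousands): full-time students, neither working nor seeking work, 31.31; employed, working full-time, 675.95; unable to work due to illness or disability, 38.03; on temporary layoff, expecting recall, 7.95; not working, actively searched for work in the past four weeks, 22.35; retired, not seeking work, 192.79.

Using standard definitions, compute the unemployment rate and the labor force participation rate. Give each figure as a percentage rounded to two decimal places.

Employed = 675.95 thousand.
Unemployed = 7.95 + 22.35 = 30.30 thousand (jobless and actively searching, or on temporary layoff).
Labor force = 675.95 + 30.30 = 706.25 thousand.
Not in labor force = 31.31 + 38.03 + 192.79 = 262.13 thousand (those not working and not actively searching are outside the labor force).
Civilian working-age population = 706.25 + 262.13 = 968.38 thousand.
Unemployment rate = 30.30 / 706.25 = 4.29%.
Labor force participation rate = 706.25 / 968.38 = 72.93%.

Unemployment rate ≈ 4.29%; labor force participation rate ≈ 72.93%.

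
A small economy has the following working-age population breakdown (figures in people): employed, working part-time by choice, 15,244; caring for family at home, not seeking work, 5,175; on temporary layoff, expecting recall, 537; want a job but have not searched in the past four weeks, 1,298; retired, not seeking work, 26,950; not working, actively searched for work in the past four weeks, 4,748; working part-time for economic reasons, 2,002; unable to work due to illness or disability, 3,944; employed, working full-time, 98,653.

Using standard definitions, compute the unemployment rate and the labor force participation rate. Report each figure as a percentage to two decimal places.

Employed = 15,244 + 2,002 + 98,653 = 115,899 (anyone who worked, including part-time for economic reasons, counts as employed).
Unemployed = 537 + 4,748 = 5,285 (jobless and actively searching, or on temporary layoff).
Labor force = 115,899 + 5,285 = 121,184.
Not in labor force = 5,175 + 1,298 + 26,950 + 3,944 = 37,367 (those not working and not actively searching are outside the labor force — including those who want a job but have given up searching).
Civilian working-age population = 121,184 + 37,367 = 158,551.
Unemployment rate = 5,285 / 121,184 = 4.36%.
Labor force participation rate = 121,184 / 158,551 = 76.43%.

Unemployment rate ≈ 4.36%; labor force participation rate ≈ 76.43%.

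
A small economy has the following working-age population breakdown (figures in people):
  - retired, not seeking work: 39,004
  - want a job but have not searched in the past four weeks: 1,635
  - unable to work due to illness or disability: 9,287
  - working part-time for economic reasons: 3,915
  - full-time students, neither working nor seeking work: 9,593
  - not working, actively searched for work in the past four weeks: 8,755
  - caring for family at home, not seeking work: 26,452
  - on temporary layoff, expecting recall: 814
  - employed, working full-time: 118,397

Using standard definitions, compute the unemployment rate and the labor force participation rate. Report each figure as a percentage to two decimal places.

Employed = 3,915 + 118,397 = 122,312 (anyone who worked, including part-time for economic reasons, counts as employed).
Unemployed = 8,755 + 814 = 9,569 (jobless and actively searching, or on temporary layoff).
Labor force = 122,312 + 9,569 = 131,881.
Not in labor force = 39,004 + 1,635 + 9,287 + 9,593 + 26,452 = 85,971 (those not working and not actively searching are outside the labor force — including those who want a job but have given up searching).
Civilian working-age population = 131,881 + 85,971 = 217,852.
Unemployment rate = 9,569 / 131,881 = 7.26%.
Labor force participation rate = 131,881 / 217,852 = 60.54%.

Unemployment rate ≈ 7.26%; labor force participation rate ≈ 60.54%.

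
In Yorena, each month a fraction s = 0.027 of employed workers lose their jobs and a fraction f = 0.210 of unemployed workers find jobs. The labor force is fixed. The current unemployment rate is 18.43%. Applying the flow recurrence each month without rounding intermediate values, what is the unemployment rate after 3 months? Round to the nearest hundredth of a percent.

Unemployment rate after three months ≈ 14.52%.

With a fixed labor force, u_{t+1} = u_t + s·(1−u_t) − f·u_t = u_t·(1−s−f) + s.
Here 1−s−f = 0.763 and s = 0.027.
u_1 = 0.184300 × 0.763 + 0.027 = 0.167621.
u_2 = 0.167621 × 0.763 + 0.027 = 0.154895.
u_3 = 0.154895 × 0.763 + 0.027 = 0.145185.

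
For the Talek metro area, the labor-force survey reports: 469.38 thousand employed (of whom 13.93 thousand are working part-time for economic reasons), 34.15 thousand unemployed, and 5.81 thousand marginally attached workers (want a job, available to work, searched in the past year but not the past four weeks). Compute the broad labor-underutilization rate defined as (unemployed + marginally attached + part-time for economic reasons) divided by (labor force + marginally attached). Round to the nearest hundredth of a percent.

Labor force = 469.38 + 34.15 = 503.53 thousand.
Numerator = 34.15 + 5.81 + 13.93 = 53.89 thousand.
Denominator = 503.53 + 5.81 = 509.34 thousand.
Broad rate = 53.89 / 509.34 = 10.58%.

Broad underutilization rate ≈ 10.58%.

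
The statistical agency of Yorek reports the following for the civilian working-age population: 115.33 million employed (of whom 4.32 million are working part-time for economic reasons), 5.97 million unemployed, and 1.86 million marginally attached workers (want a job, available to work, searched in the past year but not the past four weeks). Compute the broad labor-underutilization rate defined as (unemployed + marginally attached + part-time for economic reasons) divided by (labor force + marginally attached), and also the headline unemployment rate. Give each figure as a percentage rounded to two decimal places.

Broad underutilization rate ≈ 9.87%; headline unemployment rate ≈ 4.92%.

Labor force = 115.33 + 5.97 = 121.30 million.
Numerator = 5.97 + 1.86 + 4.32 = 12.15 million.
Denominator = 121.30 + 1.86 = 123.16 million.
Broad rate = 12.15 / 123.16 = 9.87%.
Headline unemployment rate = 5.97 / 121.30 = 4.92%.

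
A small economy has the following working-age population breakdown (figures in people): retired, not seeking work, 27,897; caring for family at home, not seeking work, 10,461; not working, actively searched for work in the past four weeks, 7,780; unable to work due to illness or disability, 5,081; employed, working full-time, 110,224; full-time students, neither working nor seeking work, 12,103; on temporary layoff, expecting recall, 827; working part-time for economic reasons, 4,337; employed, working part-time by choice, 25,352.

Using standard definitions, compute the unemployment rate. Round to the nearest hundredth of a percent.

Employed = 110,224 + 4,337 + 25,352 = 139,913 (anyone who worked, including part-time for economic reasons, counts as employed).
Unemployed = 7,780 + 827 = 8,607 (jobless and actively searching, or on temporary layoff).
Labor force = 139,913 + 8,607 = 148,520.
Unemployment rate = 8,607 / 148,520 = 5.80%.

Unemployment rate ≈ 5.80%.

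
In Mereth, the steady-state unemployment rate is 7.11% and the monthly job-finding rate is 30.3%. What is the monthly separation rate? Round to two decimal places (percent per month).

Separation rate ≈ 2.32% per month.

From u* = s/(s+f): s = u·f/(1−u).
s = 0.0711 × 30.3 / (1 − 0.0711) = 2.1543 / 0.9289 ≈ 2.32% per month.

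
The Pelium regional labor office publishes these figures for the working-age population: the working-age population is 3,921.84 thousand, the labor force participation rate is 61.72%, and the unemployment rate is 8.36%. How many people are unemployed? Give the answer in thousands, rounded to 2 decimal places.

Labor force = 0.6172 × 3,921.84 = 2,420.56 thousand.
Unemployed = 0.0836 × 2,420.56 ≈ 202.36 thousand.

About 202.36 thousand are unemployed.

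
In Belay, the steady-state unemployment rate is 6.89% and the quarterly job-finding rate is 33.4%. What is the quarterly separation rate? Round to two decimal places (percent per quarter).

From u* = s/(s+f): s = u·f/(1−u).
s = 0.0689 × 33.4 / (1 − 0.0689) = 2.3013 / 0.9311 ≈ 2.47% per quarter.

Separation rate ≈ 2.47% per quarter.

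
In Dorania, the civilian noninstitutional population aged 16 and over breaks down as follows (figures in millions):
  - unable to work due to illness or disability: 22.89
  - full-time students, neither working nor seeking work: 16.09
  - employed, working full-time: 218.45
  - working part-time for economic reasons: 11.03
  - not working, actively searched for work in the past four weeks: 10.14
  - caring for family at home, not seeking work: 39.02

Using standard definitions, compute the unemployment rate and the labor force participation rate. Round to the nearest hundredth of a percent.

Unemployment rate ≈ 4.23%; labor force participation rate ≈ 75.44%.

Employed = 218.45 + 11.03 = 229.48 million (anyone who worked, including part-time for economic reasons, counts as employed).
Unemployed = 10.14 million.
Labor force = 229.48 + 10.14 = 239.62 million.
Not in labor force = 22.89 + 16.09 + 39.02 = 78.00 million (those not working and not actively searching are outside the labor force).
Civilian working-age population = 239.62 + 78.00 = 317.62 million.
Unemployment rate = 10.14 / 239.62 = 4.23%.
Labor force participation rate = 239.62 / 317.62 = 75.44%.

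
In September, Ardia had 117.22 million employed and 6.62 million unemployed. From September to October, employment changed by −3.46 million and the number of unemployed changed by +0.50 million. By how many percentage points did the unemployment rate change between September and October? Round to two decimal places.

September: labor force = 117.22 + 6.62 = 123.84; u = 6.62/123.84 = 5.35%.
October: labor force = 113.76 + 7.12 = 120.88; u = 7.12/120.88 = 5.89%.
Change = 5.89% − 5.35% = +0.54 pp.

The unemployment rate changed by +0.54 percentage points.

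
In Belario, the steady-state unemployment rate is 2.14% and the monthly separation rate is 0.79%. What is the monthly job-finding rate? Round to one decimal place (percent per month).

From u* = s/(s+f): f = s·(1−u)/u.
f = 0.79 × (1 − 0.0214) / 0.0214 = 0.7731 / 0.0214 ≈ 36.1% per month.

Job-finding rate ≈ 36.1% per month.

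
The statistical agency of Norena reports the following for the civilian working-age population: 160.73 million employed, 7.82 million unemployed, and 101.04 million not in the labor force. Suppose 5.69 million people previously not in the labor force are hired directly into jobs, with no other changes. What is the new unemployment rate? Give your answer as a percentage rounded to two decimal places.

New unemployment rate ≈ 4.49%.

Initially, labor force = 160.73 + 7.82 = 168.55 million, so u = 7.82/168.55 = 4.64%.
After the change, employed and labor force both rise by 5.69; unemployed unchanged → E = 166.42, U = 7.82, labor force = 174.24 million.
New unemployment rate = 7.82 / 174.24 = 4.49%.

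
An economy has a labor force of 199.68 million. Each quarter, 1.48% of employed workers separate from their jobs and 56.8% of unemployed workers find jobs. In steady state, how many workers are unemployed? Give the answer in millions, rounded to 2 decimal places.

About 5.07 million are unemployed in steady state.

Steady-state unemployment rate u* = s/(s+f) = 1.48/(1.48+56.8) = 0.025395.
Unemployed = u* × labor force = 0.025395 × 199.68 ≈ 5.07 million.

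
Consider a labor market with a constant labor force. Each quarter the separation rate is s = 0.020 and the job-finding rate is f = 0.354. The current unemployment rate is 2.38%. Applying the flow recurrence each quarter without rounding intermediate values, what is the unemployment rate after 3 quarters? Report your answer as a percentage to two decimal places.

With a fixed labor force, u_{t+1} = u_t + s·(1−u_t) − f·u_t = u_t·(1−s−f) + s.
Here 1−s−f = 0.626 and s = 0.020.
u_1 = 0.023800 × 0.626 + 0.020 = 0.034899.
u_2 = 0.034899 × 0.626 + 0.020 = 0.041847.
u_3 = 0.041847 × 0.626 + 0.020 = 0.046196.

Unemployment rate after three quarters ≈ 4.62%.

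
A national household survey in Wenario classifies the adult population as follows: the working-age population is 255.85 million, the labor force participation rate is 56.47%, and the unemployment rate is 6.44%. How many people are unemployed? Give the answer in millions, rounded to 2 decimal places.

About 9.30 million are unemployed.

Labor force = 0.5647 × 255.85 = 144.48 million.
Unemployed = 0.0644 × 144.48 ≈ 9.30 million.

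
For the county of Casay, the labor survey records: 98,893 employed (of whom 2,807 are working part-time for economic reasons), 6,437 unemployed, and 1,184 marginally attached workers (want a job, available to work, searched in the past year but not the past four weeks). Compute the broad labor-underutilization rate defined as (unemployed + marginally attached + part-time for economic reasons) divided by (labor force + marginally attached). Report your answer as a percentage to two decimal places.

Broad underutilization rate ≈ 9.79%.

Labor force = 98,893 + 6,437 = 105,330.
Numerator = 6,437 + 1,184 + 2,807 = 10,428.
Denominator = 105,330 + 1,184 = 106,514.
Broad rate = 10,428 / 106,514 = 9.79%.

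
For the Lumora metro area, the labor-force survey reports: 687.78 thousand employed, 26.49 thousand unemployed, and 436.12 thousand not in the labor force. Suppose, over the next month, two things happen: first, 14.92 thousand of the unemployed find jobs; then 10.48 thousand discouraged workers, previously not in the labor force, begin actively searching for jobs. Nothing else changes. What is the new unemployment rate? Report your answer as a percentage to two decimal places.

New unemployment rate ≈ 3.04%.

Initially, labor force = 687.78 + 26.49 = 714.27 thousand, so u = 26.49/714.27 = 3.71%.
After the first change, unemployed falls and employed rises by 14.92; labor force unchanged → E = 702.70, U = 11.57, labor force = 714.27 thousand.
After the second change, unemployed and labor force both rise by 10.48 → E = 702.70, U = 22.05, labor force = 724.75 thousand.
New unemployment rate = 22.05 / 724.75 = 3.04%.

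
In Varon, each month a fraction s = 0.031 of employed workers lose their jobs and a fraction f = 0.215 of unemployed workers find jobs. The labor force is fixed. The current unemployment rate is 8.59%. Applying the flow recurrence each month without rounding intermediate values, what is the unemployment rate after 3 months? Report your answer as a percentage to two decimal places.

Unemployment rate after three months ≈ 10.88%.

With a fixed labor force, u_{t+1} = u_t + s·(1−u_t) − f·u_t = u_t·(1−s−f) + s.
Here 1−s−f = 0.754 and s = 0.031.
u_1 = 0.085900 × 0.754 + 0.031 = 0.095769.
u_2 = 0.095769 × 0.754 + 0.031 = 0.103210.
u_3 = 0.103210 × 0.754 + 0.031 = 0.108820.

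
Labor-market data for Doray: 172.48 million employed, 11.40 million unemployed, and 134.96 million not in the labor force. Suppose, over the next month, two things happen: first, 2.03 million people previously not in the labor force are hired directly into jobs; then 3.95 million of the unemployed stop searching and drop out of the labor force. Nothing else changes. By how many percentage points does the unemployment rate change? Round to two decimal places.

Initially, labor force = 172.48 + 11.40 = 183.88 million, so u = 11.40/183.88 = 6.20%.
After the first change, employed and labor force both rise by 2.03; unemployed unchanged → E = 174.51, U = 11.40, labor force = 185.91 million.
After the second change, unemployed and labor force both fall by 3.95 → E = 174.51, U = 7.45, labor force = 181.96 million.
New unemployment rate = 7.45 / 181.96 = 4.09%.
Change = 4.09% − 6.20% = −2.11 percentage points.

The unemployment rate changes by −2.11 percentage points.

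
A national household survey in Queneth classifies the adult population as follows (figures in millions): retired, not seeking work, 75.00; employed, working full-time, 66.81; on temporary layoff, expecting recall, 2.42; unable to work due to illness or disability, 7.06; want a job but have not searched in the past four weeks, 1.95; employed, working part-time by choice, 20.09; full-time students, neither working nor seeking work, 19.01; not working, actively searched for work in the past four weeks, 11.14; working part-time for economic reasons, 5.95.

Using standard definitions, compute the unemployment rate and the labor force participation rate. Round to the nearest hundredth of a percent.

Employed = 66.81 + 20.09 + 5.95 = 92.85 million (anyone who worked, including part-time for economic reasons, counts as employed).
Unemployed = 2.42 + 11.14 = 13.56 million (jobless and actively searching, or on temporary layoff).
Labor force = 92.85 + 13.56 = 106.41 million.
Not in labor force = 75.00 + 7.06 + 1.95 + 19.01 = 103.02 million (those not working and not actively searching are outside the labor force — including those who want a job but have given up searching).
Civilian working-age population = 106.41 + 103.02 = 209.43 million.
Unemployment rate = 13.56 / 106.41 = 12.74%.
Labor force participation rate = 106.41 / 209.43 = 50.81%.

Unemployment rate ≈ 12.74%; labor force participation rate ≈ 50.81%.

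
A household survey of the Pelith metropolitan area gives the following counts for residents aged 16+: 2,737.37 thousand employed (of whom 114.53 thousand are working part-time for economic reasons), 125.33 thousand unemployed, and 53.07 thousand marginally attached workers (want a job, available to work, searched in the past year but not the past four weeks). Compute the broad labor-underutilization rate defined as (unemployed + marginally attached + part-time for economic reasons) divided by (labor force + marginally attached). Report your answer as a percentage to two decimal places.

Broad underutilization rate ≈ 10.05%.

Labor force = 2,737.37 + 125.33 = 2,862.70 thousand.
Numerator = 125.33 + 53.07 + 114.53 = 292.93 thousand.
Denominator = 2,862.70 + 53.07 = 2,915.77 thousand.
Broad rate = 292.93 / 2,915.77 = 10.05%.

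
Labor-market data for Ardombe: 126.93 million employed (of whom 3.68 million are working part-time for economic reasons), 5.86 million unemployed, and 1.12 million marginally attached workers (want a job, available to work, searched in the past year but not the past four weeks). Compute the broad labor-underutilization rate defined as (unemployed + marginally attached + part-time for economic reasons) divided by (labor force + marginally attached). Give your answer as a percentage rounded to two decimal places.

Broad underutilization rate ≈ 7.96%.

Labor force = 126.93 + 5.86 = 132.79 million.
Numerator = 5.86 + 1.12 + 3.68 = 10.66 million.
Denominator = 132.79 + 1.12 = 133.91 million.
Broad rate = 10.66 / 133.91 = 7.96%.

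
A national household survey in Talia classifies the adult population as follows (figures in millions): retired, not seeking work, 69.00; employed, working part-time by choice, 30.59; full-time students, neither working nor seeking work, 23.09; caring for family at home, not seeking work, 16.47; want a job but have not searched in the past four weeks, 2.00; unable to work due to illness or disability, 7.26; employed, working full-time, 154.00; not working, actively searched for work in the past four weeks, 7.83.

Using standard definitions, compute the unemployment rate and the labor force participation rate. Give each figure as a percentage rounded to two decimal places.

Unemployment rate ≈ 4.07%; labor force participation rate ≈ 62.02%.

Employed = 30.59 + 154.00 = 184.59 million.
Unemployed = 7.83 million.
Labor force = 184.59 + 7.83 = 192.42 million.
Not in labor force = 69.00 + 23.09 + 16.47 + 2.00 + 7.26 = 117.82 million (those not working and not actively searching are outside the labor force — including those who want a job but have given up searching).
Civilian working-age population = 192.42 + 117.82 = 310.24 million.
Unemployment rate = 7.83 / 192.42 = 4.07%.
Labor force participation rate = 192.42 / 310.24 = 62.02%.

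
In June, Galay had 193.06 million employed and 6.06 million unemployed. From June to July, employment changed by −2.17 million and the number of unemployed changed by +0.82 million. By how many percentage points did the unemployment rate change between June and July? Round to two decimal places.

The unemployment rate changed by +0.44 percentage points.

June: labor force = 193.06 + 6.06 = 199.12; u = 6.06/199.12 = 3.04%.
July: labor force = 190.89 + 6.88 = 197.77; u = 6.88/197.77 = 3.48%.
Change = 3.48% − 3.04% = +0.44 pp.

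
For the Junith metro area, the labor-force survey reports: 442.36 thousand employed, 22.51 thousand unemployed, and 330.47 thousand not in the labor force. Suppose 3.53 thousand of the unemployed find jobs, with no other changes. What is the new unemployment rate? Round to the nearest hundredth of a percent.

Initially, labor force = 442.36 + 22.51 = 464.87 thousand, so u = 22.51/464.87 = 4.84%.
After the change, unemployed falls and employed rises by 3.53; labor force unchanged → E = 445.89, U = 18.98, labor force = 464.87 thousand.
New unemployment rate = 18.98 / 464.87 = 4.08%.

New unemployment rate ≈ 4.08%.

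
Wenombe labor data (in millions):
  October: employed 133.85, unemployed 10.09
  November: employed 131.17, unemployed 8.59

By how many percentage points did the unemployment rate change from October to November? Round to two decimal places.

The unemployment rate changed by −0.86 percentage points.

October: labor force = 133.85 + 10.09 = 143.94; u = 10.09/143.94 = 7.01%.
November: labor force = 131.17 + 8.59 = 139.76; u = 8.59/139.76 = 6.15%.
Change = 6.15% − 7.01% = −0.86 pp.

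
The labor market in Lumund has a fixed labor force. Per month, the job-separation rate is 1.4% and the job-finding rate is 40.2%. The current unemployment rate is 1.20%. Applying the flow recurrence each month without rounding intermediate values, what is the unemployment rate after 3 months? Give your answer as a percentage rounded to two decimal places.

Unemployment rate after three months ≈ 2.93%.

With a fixed labor force, u_{t+1} = u_t + s·(1−u_t) − f·u_t = u_t·(1−s−f) + s.
Here 1−s−f = 0.584 and s = 0.014.
u_1 = 0.012000 × 0.584 + 0.014 = 0.021008.
u_2 = 0.021008 × 0.584 + 0.014 = 0.026269.
u_3 = 0.026269 × 0.584 + 0.014 = 0.029341.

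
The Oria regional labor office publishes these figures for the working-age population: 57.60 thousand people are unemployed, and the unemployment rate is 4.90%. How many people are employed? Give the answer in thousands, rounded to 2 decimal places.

About 1,117.91 thousand are employed.

Labor force = U / u = 57.60 / 0.0490 ≈ 1,175.51 thousand.
Employed = labor force − unemployed = 1,175.51 − 57.60 = 1,117.91 thousand.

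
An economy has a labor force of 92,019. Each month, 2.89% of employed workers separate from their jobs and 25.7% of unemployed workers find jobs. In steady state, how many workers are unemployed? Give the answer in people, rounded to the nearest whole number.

About 9,302 are unemployed in steady state.

Steady-state unemployment rate u* = s/(s+f) = 2.89/(2.89+25.7) = 0.101084.
Unemployed = u* × labor force = 0.101084 × 92,019 ≈ 9,302.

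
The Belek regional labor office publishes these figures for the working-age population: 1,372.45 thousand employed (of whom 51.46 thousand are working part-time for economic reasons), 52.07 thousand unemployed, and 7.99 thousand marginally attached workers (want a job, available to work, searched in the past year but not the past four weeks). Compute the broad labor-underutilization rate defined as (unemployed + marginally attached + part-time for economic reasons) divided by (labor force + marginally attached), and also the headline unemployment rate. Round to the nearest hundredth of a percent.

Broad underutilization rate ≈ 7.78%; headline unemployment rate ≈ 3.66%.

Labor force = 1,372.45 + 52.07 = 1,424.52 thousand.
Numerator = 52.07 + 7.99 + 51.46 = 111.52 thousand.
Denominator = 1,424.52 + 7.99 = 1,432.51 thousand.
Broad rate = 111.52 / 1,432.51 = 7.78%.
Headline unemployment rate = 52.07 / 1,424.52 = 3.66%.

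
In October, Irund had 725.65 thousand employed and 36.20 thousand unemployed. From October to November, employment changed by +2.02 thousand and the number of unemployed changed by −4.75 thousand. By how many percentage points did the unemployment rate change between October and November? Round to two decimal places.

October: labor force = 725.65 + 36.20 = 761.85; u = 36.20/761.85 = 4.75%.
November: labor force = 727.67 + 31.45 = 759.12; u = 31.45/759.12 = 4.14%.
Change = 4.14% − 4.75% = −0.61 pp.

The unemployment rate changed by −0.61 percentage points.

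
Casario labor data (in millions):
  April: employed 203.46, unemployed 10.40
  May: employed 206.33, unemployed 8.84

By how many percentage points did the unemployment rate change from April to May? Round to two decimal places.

The unemployment rate changed by −0.75 percentage points.

April: labor force = 203.46 + 10.40 = 213.86; u = 10.40/213.86 = 4.86%.
May: labor force = 206.33 + 8.84 = 215.17; u = 8.84/215.17 = 4.11%.
Change = 4.11% − 4.86% = −0.75 pp.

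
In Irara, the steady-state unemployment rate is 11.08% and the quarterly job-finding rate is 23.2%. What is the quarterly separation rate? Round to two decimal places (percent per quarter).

Separation rate ≈ 2.89% per quarter.

From u* = s/(s+f): s = u·f/(1−u).
s = 0.1108 × 23.2 / (1 − 0.1108) = 2.5706 / 0.8892 ≈ 2.89% per quarter.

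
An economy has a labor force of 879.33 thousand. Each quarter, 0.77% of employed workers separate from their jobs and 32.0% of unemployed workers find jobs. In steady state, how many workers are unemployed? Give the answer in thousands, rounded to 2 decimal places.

About 20.66 thousand are unemployed in steady state.

Steady-state unemployment rate u* = s/(s+f) = 0.77/(0.77+32.0) = 0.023497.
Unemployed = u* × labor force = 0.023497 × 879.33 ≈ 20.66 thousand.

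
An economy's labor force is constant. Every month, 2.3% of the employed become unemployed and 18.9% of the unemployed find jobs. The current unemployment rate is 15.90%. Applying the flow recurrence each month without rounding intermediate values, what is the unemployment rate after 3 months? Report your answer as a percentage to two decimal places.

Unemployment rate after three months ≈ 13.32%.

With a fixed labor force, u_{t+1} = u_t + s·(1−u_t) − f·u_t = u_t·(1−s−f) + s.
Here 1−s−f = 0.788 and s = 0.023.
u_1 = 0.159000 × 0.788 + 0.023 = 0.148292.
u_2 = 0.148292 × 0.788 + 0.023 = 0.139854.
u_3 = 0.139854 × 0.788 + 0.023 = 0.133205.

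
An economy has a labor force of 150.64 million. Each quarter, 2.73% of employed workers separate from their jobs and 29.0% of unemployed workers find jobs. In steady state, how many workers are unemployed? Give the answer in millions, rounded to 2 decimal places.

Steady-state unemployment rate u* = s/(s+f) = 2.73/(2.73+29.0) = 0.086038.
Unemployed = u* × labor force = 0.086038 × 150.64 ≈ 12.96 million.

About 12.96 million are unemployed in steady state.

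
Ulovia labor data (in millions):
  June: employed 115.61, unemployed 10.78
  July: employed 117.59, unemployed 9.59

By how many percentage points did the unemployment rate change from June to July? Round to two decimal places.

The unemployment rate changed by −0.99 percentage points.

June: labor force = 115.61 + 10.78 = 126.39; u = 10.78/126.39 = 8.53%.
July: labor force = 117.59 + 9.59 = 127.18; u = 9.59/127.18 = 7.54%.
Change = 7.54% − 8.53% = −0.99 pp.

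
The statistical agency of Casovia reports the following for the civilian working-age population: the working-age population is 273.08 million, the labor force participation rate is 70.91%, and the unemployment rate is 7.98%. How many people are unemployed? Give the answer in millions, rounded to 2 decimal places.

About 15.45 million are unemployed.

Labor force = 0.7091 × 273.08 = 193.64 million.
Unemployed = 0.0798 × 193.64 ≈ 15.45 million.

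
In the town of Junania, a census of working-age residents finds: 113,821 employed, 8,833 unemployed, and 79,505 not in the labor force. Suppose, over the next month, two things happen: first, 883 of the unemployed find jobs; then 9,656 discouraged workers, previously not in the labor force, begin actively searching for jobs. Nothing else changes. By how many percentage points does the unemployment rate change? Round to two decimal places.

The unemployment rate changes by +6.11 percentage points.

Initially, labor force = 113,821 + 8,833 = 122,654, so u = 8,833/122,654 = 7.20%.
After the first change, unemployed falls and employed rises by 883; labor force unchanged → E = 114,704, U = 7,950, labor force = 122,654.
After the second change, unemployed and labor force both rise by 9,656 → E = 114,704, U = 17,606, labor force = 132,310.
New unemployment rate = 17,606 / 132,310 = 13.31%.
Change = 13.31% − 7.20% = +6.11 percentage points.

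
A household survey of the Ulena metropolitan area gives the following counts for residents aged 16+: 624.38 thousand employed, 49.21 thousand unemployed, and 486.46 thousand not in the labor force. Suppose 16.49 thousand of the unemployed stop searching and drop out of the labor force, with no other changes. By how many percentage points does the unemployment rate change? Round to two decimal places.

The unemployment rate changes by −2.33 percentage points.

Initially, labor force = 624.38 + 49.21 = 673.59 thousand, so u = 49.21/673.59 = 7.31%.
After the change, unemployed and labor force both fall by 16.49 → E = 624.38, U = 32.72, labor force = 657.10 thousand.
New unemployment rate = 32.72 / 657.10 = 4.98%.
Change = 4.98% − 7.31% = −2.33 percentage points.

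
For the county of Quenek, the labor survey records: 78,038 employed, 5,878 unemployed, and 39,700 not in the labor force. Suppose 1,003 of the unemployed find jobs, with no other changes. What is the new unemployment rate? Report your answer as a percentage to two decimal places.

New unemployment rate ≈ 5.81%.

Initially, labor force = 78,038 + 5,878 = 83,916, so u = 5,878/83,916 = 7.00%.
After the change, unemployed falls and employed rises by 1,003; labor force unchanged → E = 79,041, U = 4,875, labor force = 83,916.
New unemployment rate = 4,875 / 83,916 = 5.81%.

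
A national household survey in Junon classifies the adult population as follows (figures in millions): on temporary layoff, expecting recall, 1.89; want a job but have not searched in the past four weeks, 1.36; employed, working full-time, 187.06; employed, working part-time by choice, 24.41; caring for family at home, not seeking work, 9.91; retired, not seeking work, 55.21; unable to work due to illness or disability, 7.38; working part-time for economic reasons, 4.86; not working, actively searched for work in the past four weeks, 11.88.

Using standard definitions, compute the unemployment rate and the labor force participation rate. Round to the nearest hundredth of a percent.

Employed = 187.06 + 24.41 + 4.86 = 216.33 million (anyone who worked, including part-time for economic reasons, counts as employed).
Unemployed = 1.89 + 11.88 = 13.77 million (jobless and actively searching, or on temporary layoff).
Labor force = 216.33 + 13.77 = 230.10 million.
Not in labor force = 1.36 + 9.91 + 55.21 + 7.38 = 73.86 million (those not working and not actively searching are outside the labor force — including those who want a job but have given up searching).
Civilian working-age population = 230.10 + 73.86 = 303.96 million.
Unemployment rate = 13.77 / 230.10 = 5.98%.
Labor force participation rate = 230.10 / 303.96 = 75.70%.

Unemployment rate ≈ 5.98%; labor force participation rate ≈ 75.70%.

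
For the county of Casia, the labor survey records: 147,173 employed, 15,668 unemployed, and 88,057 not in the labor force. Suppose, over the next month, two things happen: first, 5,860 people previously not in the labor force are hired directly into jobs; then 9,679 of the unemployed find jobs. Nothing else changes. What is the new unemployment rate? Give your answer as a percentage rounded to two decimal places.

New unemployment rate ≈ 3.55%.

Initially, labor force = 147,173 + 15,668 = 162,841, so u = 15,668/162,841 = 9.62%.
After the first change, employed and labor force both rise by 5,860; unemployed unchanged → E = 153,033, U = 15,668, labor force = 168,701.
After the second change, unemployed falls and employed rises by 9,679; labor force unchanged → E = 162,712, U = 5,989, labor force = 168,701.
New unemployment rate = 5,989 / 168,701 = 3.55%.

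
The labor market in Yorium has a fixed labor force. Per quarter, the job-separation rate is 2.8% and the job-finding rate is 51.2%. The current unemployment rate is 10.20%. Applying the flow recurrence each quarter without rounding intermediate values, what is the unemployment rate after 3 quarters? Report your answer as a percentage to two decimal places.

Unemployment rate after three quarters ≈ 5.67%.

With a fixed labor force, u_{t+1} = u_t + s·(1−u_t) − f·u_t = u_t·(1−s−f) + s.
Here 1−s−f = 0.460 and s = 0.028.
u_1 = 0.102000 × 0.460 + 0.028 = 0.074920.
u_2 = 0.074920 × 0.460 + 0.028 = 0.062463.
u_3 = 0.062463 × 0.460 + 0.028 = 0.056733.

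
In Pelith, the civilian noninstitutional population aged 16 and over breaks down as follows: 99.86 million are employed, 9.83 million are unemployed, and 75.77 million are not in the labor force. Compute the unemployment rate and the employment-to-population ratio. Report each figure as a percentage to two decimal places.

Unemployment rate ≈ 8.96%; employment-population ratio ≈ 53.84%.

Labor force = employed + unemployed = 99.86 + 9.83 = 109.69 million.
Working-age population = 109.69 + 75.77 = 185.46 million.
Unemployment rate = 9.83 / 109.69 = 8.96%.
Employment-population ratio = 99.86 / 185.46 = 53.84%.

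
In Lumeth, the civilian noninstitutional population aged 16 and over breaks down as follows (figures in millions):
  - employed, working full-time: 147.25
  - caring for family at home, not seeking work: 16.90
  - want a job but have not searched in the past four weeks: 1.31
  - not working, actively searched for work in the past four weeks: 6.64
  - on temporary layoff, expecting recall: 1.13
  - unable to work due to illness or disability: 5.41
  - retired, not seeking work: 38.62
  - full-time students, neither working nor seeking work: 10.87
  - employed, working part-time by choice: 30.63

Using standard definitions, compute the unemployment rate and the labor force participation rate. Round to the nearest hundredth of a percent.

Employed = 147.25 + 30.63 = 177.88 million.
Unemployed = 6.64 + 1.13 = 7.77 million (jobless and actively searching, or on temporary layoff).
Labor force = 177.88 + 7.77 = 185.65 million.
Not in labor force = 16.90 + 1.31 + 5.41 + 38.62 + 10.87 = 73.11 million (those not working and not actively searching are outside the labor force — including those who want a job but have given up searching).
Civilian working-age population = 185.65 + 73.11 = 258.76 million.
Unemployment rate = 7.77 / 185.65 = 4.19%.
Labor force participation rate = 185.65 / 258.76 = 71.75%.

Unemployment rate ≈ 4.19%; labor force participation rate ≈ 71.75%.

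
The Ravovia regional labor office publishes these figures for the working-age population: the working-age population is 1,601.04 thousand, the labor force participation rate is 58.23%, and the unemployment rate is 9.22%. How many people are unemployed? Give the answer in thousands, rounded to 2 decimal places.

Labor force = 0.5823 × 1,601.04 = 932.29 thousand.
Unemployed = 0.0922 × 932.29 ≈ 85.96 thousand.

About 85.96 thousand are unemployed.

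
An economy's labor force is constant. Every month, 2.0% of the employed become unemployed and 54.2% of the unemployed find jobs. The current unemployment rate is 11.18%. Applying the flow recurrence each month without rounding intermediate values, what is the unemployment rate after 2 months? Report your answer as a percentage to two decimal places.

With a fixed labor force, u_{t+1} = u_t + s·(1−u_t) − f·u_t = u_t·(1−s−f) + s.
Here 1−s−f = 0.438 and s = 0.020.
u_1 = 0.111800 × 0.438 + 0.020 = 0.068968.
u_2 = 0.068968 × 0.438 + 0.020 = 0.050208.

Unemployment rate after two months ≈ 5.02%.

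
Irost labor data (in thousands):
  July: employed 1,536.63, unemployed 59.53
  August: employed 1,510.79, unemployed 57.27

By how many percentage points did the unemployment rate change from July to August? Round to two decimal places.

The unemployment rate changed by −0.08 percentage points.

July: labor force = 1,536.63 + 59.53 = 1,596.16; u = 59.53/1,596.16 = 3.73%.
August: labor force = 1,510.79 + 57.27 = 1,568.06; u = 57.27/1,568.06 = 3.65%.
Change = 3.65% − 3.73% = −0.08 pp.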